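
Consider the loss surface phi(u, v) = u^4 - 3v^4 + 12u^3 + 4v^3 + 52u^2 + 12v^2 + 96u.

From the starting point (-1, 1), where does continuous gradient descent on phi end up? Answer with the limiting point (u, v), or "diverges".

(-2, 0)

phi is separable, so gradient descent decouples: u follows -∂phi/∂u, v follows -∂phi/∂v.
∂phi/∂u = 4(u + 2)(u + 3)(u + 4); at u=-1 this is 24, so u decreases.
∂phi/∂v = -12v(v - 2)(v + 1); at v=1 this is 24, so v decreases.
u converges to its nearest critical value -2 (a local min of the u-part); v converges to 0. The iterate converges to (-2, 0).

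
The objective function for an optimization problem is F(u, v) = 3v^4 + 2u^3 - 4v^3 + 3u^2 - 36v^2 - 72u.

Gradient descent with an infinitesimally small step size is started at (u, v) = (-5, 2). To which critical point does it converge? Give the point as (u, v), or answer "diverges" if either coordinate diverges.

F is separable, so gradient descent decouples: u follows -∂F/∂u, v follows -∂F/∂v.
∂F/∂u = 6(u - 3)(u + 4); at u=-5 this is 48, so u decreases.
∂F/∂v = 12v(v - 3)(v + 2); at v=2 this is -96, so v increases.
The u-coordinate has no critical point in that direction and runs off to infinity.

diverges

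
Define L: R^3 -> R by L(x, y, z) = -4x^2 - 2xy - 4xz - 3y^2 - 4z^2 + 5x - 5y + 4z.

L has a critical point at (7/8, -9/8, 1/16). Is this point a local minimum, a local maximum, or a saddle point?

The Hessian is constant: H = [[-8, -2, -4], [-2, -6, 0], [-4, 0, -8]].
Leading principal minors: Δ₁ = -8, Δ₂ = 44, Δ₃ = -256.
The minors alternate sign starting negative (−, +, −), so H is negative definite: a local maximum.

local maximum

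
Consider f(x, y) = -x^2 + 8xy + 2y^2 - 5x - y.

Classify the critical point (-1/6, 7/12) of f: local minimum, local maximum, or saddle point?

saddle point

The Hessian of f is constant: H = [[-2, 8], [8, 4]].
det(H) = (-2)·4 − 8² = -72.
Since det(H) < 0, H is indefinite and the critical point is a saddle point.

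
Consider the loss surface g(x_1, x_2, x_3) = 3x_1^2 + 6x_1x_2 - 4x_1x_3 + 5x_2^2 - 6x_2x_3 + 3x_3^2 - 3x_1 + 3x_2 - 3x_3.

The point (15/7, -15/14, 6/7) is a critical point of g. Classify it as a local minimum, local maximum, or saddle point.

local minimum

The Hessian is constant: H = [[6, 6, -4], [6, 10, -6], [-4, -6, 6]].
Leading principal minors: Δ₁ = 6, Δ₂ = 24, Δ₃ = 56.
All leading minors are positive, so H is positive definite: a local minimum.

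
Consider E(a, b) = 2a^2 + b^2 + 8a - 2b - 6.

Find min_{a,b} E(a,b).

E(a,b) separates as P(a) + Q(b) − 6, so its minimum is min P + min Q − 6.
P'(a) = 4a + 8 vanishes at a ∈ {-2}; Q'(b) = 2b - 2 vanishes at b ∈ {1}.
Local minima of P (where P''>0): P(-2)=-8. Local minima of Q: Q(1)=-1.
So the global minimum of E is P(-2) + Q(1) − 6 = -8 − 1 − 6 = -15, attained at (-2, 1).

-15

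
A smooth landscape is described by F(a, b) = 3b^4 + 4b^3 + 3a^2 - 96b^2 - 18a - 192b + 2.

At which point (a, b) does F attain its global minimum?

F(a,b) separates as P(a) + Q(b) + 2, so its minimum is min P + min Q + 2.
P'(a) = 6a - 18 vanishes at a ∈ {3}; Q'(b) = 12(b - 4)(b + 1)(b + 4) vanishes at b ∈ {-4, -1, 4}.
Local minima of P (where P''>0): P(3)=-27. Local minima of Q: Q(-4)=-256, Q(4)=-1280.
So the global minimum of F is P(3) + Q(4) + 2 = -27 − 1280 + 2 = -1305, attained at (3, 4).

(3, 4)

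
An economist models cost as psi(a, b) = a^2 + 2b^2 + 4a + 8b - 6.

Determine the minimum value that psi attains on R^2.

psi(a,b) separates as P(a) + Q(b) − 6, so its minimum is min P + min Q − 6.
P'(a) = 2a + 4 vanishes at a ∈ {-2}; Q'(b) = 4b + 8 vanishes at b ∈ {-2}.
Local minima of P (where P''>0): P(-2)=-4. Local minima of Q: Q(-2)=-8.
So the global minimum of psi is P(-2) + Q(-2) − 6 = -4 − 8 − 6 = -18, attained at (-2, -2).

-18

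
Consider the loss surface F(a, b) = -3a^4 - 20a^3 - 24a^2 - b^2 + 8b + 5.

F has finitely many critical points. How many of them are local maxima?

F separates as a function of a plus a function of b, so ∇F=0 decouples.
∂F/∂a = -12a(a + 1)(a + 4) = 0 at a ∈ {-4, -1, 0}; ∂F/∂b = -2(b - 4) = 0 at b ∈ {4}.
The Hessian is diagonal: diag(F_aa, F_bb). Second derivatives: F_aa(-4)=-144, F_aa(-1)=36, F_aa(0)=-48; F_bb(4)=-2.
Local maxima occur where both diagonal entries negative: (-4, 4), (0, 4). Count: 2.

2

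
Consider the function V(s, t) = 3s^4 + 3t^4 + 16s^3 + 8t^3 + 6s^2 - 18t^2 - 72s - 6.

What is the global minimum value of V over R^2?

V(s,t) separates as P(s) + Q(t) − 6, so its minimum is min P + min Q − 6.
P'(s) = 12(s - 1)(s + 2)(s + 3) vanishes at s ∈ {-3, -2, 1}; Q'(t) = 12t(t - 1)(t + 3) vanishes at t ∈ {-3, 0, 1}.
Local minima of P (where P''>0): P(-3)=81, P(1)=-47. Local minima of Q: Q(-3)=-135, Q(1)=-7.
So the global minimum of V is P(1) + Q(-3) − 6 = -47 − 135 − 6 = -188, attained at (1, -3).

-188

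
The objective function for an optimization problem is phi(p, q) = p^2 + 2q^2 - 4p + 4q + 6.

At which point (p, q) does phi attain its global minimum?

phi(p,q) separates as A(p) + B(q) + 6, so its minimum is min A + min B + 6.
A'(p) = 2p - 4 vanishes at p ∈ {2}; B'(q) = 4q + 4 vanishes at q ∈ {-1}.
Local minima of A (where A''>0): A(2)=-4. Local minima of B: B(-1)=-2.
So the global minimum of phi is A(2) + B(-1) + 6 = -4 − 2 + 6 = 0, attained at (2, -1).

(2, -1)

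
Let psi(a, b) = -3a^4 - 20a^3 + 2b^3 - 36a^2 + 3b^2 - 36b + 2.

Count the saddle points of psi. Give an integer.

3

psi separates as a function of a plus a function of b, so ∇psi=0 decouples.
∂psi/∂a = -12a(a + 2)(a + 3) = 0 at a ∈ {-3, -2, 0}; ∂psi/∂b = 6(b - 2)(b + 3) = 0 at b ∈ {-3, 2}.
The Hessian is diagonal: diag(psi_aa, psi_bb). Second derivatives: psi_aa(-3)=-36, psi_aa(-2)=24, psi_aa(0)=-72; psi_bb(-3)=-30, psi_bb(2)=30.
Saddle points occur where the two diagonal entries have opposite signs: (-3, 2), (-2, -3), (0, 2). Count: 3.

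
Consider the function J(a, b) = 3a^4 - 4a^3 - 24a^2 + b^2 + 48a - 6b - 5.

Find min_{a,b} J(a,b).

J(a,b) separates as P(a) + Q(b) − 5, so its minimum is min P + min Q − 5.
P'(a) = 12(a - 2)(a - 1)(a + 2) vanishes at a ∈ {-2, 1, 2}; Q'(b) = 2b - 6 vanishes at b ∈ {3}.
Local minima of P (where P''>0): P(-2)=-112, P(2)=16. Local minima of Q: Q(3)=-9.
So the global minimum of J is P(-2) + Q(3) − 5 = -112 − 9 − 5 = -126, attained at (-2, 3).

-126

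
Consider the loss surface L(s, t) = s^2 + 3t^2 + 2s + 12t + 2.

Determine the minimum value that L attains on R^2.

-11

L(s,t) separates as P(s) + Q(t) + 2, so its minimum is min P + min Q + 2.
P'(s) = 2s + 2 vanishes at s ∈ {-1}; Q'(t) = 6(t + 2) vanishes at t ∈ {-2}.
Local minima of P (where P''>0): P(-1)=-1. Local minima of Q: Q(-2)=-12.
So the global minimum of L is P(-1) + Q(-2) + 2 = -1 − 12 + 2 = -11, attained at (-1, -2).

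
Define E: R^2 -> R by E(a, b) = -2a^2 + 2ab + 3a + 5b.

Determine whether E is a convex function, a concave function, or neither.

neither

E is quadratic, so its Hessian is the constant matrix H = [[-4, 2], [2, 0]].
det(H) = -4, tr(H) = -4.
det(H) < 0, so H is indefinite: neither convex nor concave.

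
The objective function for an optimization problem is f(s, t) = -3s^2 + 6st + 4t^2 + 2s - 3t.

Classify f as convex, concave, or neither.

f is quadratic, so its Hessian is the constant matrix H = [[-6, 6], [6, 8]].
det(H) = -84, tr(H) = 2.
det(H) < 0, so H is indefinite: neither convex nor concave.

neither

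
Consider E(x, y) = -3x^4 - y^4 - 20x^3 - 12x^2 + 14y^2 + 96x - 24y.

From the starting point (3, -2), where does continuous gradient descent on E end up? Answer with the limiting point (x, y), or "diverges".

diverges

E is separable, so gradient descent decouples: x follows -∂E/∂x, y follows -∂E/∂y.
∂E/∂x = -12(x - 1)(x + 2)(x + 4); at x=3 this is -840, so x increases.
∂E/∂y = -4(y - 2)(y - 1)(y + 3); at y=-2 this is -48, so y increases.
The x-coordinate has no critical point in that direction and runs off to infinity.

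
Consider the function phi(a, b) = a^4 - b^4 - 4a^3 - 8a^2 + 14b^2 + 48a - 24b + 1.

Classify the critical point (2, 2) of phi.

local maximum

The mixed partial ∂²phi/∂a∂b is 0, so the Hessian at any point is diag(phi_aa, phi_bb) = diag(4(3a^2 - 6a - 4), 4(-3b^2 + 7)).
At (2, 2): H = diag(-16, -20).
Both eigenvalues are negative, so H is negative definite: a local maximum.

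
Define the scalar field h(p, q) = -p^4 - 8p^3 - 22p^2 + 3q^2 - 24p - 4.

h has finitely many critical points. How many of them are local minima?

h separates as a function of p plus a function of q, so ∇h=0 decouples.
∂h/∂p = -4(p + 1)(p + 2)(p + 3) = 0 at p ∈ {-3, -2, -1}; ∂h/∂q = 6q = 0 at q ∈ {0}.
The Hessian is diagonal: diag(h_pp, h_qq). Second derivatives: h_pp(-3)=-8, h_pp(-2)=4, h_pp(-1)=-8; h_qq(0)=6.
Local minima occur where both diagonal entries positive: (-2, 0). Count: 1.

1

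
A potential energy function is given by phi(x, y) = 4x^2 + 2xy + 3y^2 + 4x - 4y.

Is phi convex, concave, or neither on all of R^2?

convex

phi is quadratic, so its Hessian is the constant matrix H = [[8, 2], [2, 6]].
det(H) = 44, tr(H) = 14.
det(H) > 0 and tr(H) > 0, so H is positive definite everywhere: convex.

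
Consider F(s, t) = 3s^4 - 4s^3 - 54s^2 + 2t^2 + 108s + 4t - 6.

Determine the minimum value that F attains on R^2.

-467

F(s,t) separates as P(s) + Q(t) − 6, so its minimum is min P + min Q − 6.
P'(s) = 12(s - 3)(s - 1)(s + 3) vanishes at s ∈ {-3, 1, 3}; Q'(t) = 4(t + 1) vanishes at t ∈ {-1}.
Local minima of P (where P''>0): P(-3)=-459, P(3)=-27. Local minima of Q: Q(-1)=-2.
So the global minimum of F is P(-3) + Q(-1) − 6 = -459 − 2 − 6 = -467, attained at (-3, -1).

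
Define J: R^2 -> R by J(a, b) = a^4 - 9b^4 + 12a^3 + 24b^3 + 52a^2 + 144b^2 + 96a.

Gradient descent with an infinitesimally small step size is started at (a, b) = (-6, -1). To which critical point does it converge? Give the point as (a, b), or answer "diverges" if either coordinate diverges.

(-4, 0)

J is separable, so gradient descent decouples: a follows -∂J/∂a, b follows -∂J/∂b.
∂J/∂a = 4(a + 2)(a + 3)(a + 4); at a=-6 this is -96, so a increases.
∂J/∂b = -36b(b - 4)(b + 2); at b=-1 this is -180, so b increases.
a converges to its nearest critical value -4 (a local min of the a-part); b converges to 0. The iterate converges to (-4, 0).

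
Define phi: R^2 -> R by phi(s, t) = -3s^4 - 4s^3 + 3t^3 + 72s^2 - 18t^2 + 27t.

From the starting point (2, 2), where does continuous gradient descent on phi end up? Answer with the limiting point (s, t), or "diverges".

phi is separable, so gradient descent decouples: s follows -∂phi/∂s, t follows -∂phi/∂t.
∂phi/∂s = -12s(s - 3)(s + 4); at s=2 this is 144, so s decreases.
∂phi/∂t = 9(t - 3)(t - 1); at t=2 this is -9, so t increases.
s converges to its nearest critical value 0 (a local min of the s-part); t converges to 3. The iterate converges to (0, 3).

(0, 3)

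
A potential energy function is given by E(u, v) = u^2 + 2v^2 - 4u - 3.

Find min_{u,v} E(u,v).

-7

E(u,v) separates as P(u) + Q(v) − 3, so its minimum is min P + min Q − 3.
P'(u) = 2u - 4 vanishes at u ∈ {2}; Q'(v) = 4v vanishes at v ∈ {0}.
Local minima of P (where P''>0): P(2)=-4. Local minima of Q: Q(0)=0.
So the global minimum of E is P(2) + Q(0) − 3 = -4 + 0 − 3 = -7, attained at (2, 0).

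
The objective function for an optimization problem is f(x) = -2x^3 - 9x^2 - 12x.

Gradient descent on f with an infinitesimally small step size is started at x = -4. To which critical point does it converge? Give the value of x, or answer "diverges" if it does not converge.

-2

f'(x) = -6(x + 1)(x + 2), so f'(-4) = -36.
Gradient descent moves in the -f' direction, i.e. x is increasing.
The nearest critical point in that direction is x = -2, where f'' = 6 > 0 (a local minimum). The iterate converges there.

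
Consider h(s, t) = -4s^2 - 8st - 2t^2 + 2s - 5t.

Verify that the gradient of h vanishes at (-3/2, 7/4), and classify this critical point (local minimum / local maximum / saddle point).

∇h = (-8s - 8t + 2, -8s - 4t - 5); substituting (-3/2, 7/4) gives ∇h = (0, 0), so (-3/2, 7/4) is indeed a critical point.
The Hessian of h is constant: H = [[-8, -8], [-8, -4]].
det(H) = (-8)·(-4) − (-8)² = -32.
Since det(H) < 0, H is indefinite and the critical point is a saddle point.

saddle point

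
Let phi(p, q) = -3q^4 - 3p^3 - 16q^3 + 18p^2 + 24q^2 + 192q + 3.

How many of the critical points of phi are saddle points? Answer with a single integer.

3

phi separates as a function of p plus a function of q, so ∇phi=0 decouples.
∂phi/∂p = -9p(p - 4) = 0 at p ∈ {0, 4}; ∂phi/∂q = -12(q - 2)(q + 2)(q + 4) = 0 at q ∈ {-4, -2, 2}.
The Hessian is diagonal: diag(phi_pp, phi_qq). Second derivatives: phi_pp(0)=36, phi_pp(4)=-36; phi_qq(-4)=-144, phi_qq(-2)=96, phi_qq(2)=-288.
Saddle points occur where the two diagonal entries have opposite signs: (0, -4), (0, 2), (4, -2). Count: 3.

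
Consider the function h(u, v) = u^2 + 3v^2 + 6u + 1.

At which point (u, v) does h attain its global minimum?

(-3, 0)

h(u,v) separates as P(u) + Q(v) + 1, so its minimum is min P + min Q + 1.
P'(u) = 2u + 6 vanishes at u ∈ {-3}; Q'(v) = 6v vanishes at v ∈ {0}.
Local minima of P (where P''>0): P(-3)=-9. Local minima of Q: Q(0)=0.
So the global minimum of h is P(-3) + Q(0) + 1 = -9 + 0 + 1 = -8, attained at (-3, 0).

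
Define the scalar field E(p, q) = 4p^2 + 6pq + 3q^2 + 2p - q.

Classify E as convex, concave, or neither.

convex

E is quadratic, so its Hessian is the constant matrix H = [[8, 6], [6, 6]].
det(H) = 12, tr(H) = 14.
det(H) > 0 and tr(H) > 0, so H is positive definite everywhere: convex.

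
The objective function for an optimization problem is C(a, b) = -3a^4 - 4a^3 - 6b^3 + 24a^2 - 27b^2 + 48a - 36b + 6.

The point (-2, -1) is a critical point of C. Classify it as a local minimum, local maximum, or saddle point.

local maximum

The mixed partial ∂²C/∂a∂b is 0, so the Hessian at any point is diag(C_aa, C_bb) = diag(12(-3a^2 - 2a + 4), -18(2b + 3)).
At (-2, -1): H = diag(-48, -18).
Both eigenvalues are negative, so H is negative definite: a local maximum.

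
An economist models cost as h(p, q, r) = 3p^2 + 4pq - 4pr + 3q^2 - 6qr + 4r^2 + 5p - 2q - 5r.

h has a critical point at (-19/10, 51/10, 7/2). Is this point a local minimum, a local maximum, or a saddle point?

The Hessian is constant: H = [[6, 4, -4], [4, 6, -6], [-4, -6, 8]].
Leading principal minors: Δ₁ = 6, Δ₂ = 20, Δ₃ = 40.
All leading minors are positive, so H is positive definite: a local minimum.

local minimum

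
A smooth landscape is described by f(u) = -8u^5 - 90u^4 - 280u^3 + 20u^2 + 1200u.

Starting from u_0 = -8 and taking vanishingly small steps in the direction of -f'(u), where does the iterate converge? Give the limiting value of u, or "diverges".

-5

f'(u) = -40(u - 1)(u + 2)(u + 3)(u + 5), so f'(-8) = -32400.
Gradient descent moves in the -f' direction, i.e. u is increasing.
The nearest critical point in that direction is u = -5, where f'' = 1440 > 0 (a local minimum). The iterate converges there.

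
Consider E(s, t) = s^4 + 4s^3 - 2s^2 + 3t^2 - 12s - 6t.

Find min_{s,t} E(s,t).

E(s,t) separates as P(s) + Q(t), so its minimum is min P + min Q.
P'(s) = 4(s - 1)(s + 1)(s + 3) vanishes at s ∈ {-3, -1, 1}; Q'(t) = 6(t - 1) vanishes at t ∈ {1}.
Local minima of P (where P''>0): P(-3)=-9, P(1)=-9. Local minima of Q: Q(1)=-3.
So the global minimum of E is P(-3) + Q(1) = -9 − 3 = -12, attained at (-3, 1).

-12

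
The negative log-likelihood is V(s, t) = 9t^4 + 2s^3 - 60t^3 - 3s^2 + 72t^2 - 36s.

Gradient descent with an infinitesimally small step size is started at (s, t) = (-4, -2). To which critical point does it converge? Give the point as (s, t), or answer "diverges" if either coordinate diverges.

diverges

V is separable, so gradient descent decouples: s follows -∂V/∂s, t follows -∂V/∂t.
∂V/∂s = 6(s - 3)(s + 2); at s=-4 this is 84, so s decreases.
∂V/∂t = 36t(t - 4)(t - 1); at t=-2 this is -1296, so t increases.
The s-coordinate has no critical point in that direction and runs off to infinity.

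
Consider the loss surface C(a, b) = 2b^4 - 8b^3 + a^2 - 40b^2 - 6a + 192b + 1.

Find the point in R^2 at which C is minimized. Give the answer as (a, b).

(3, -3)

C(a,b) separates as P(a) + Q(b) + 1, so its minimum is min P + min Q + 1.
P'(a) = 2a - 6 vanishes at a ∈ {3}; Q'(b) = 8(b - 4)(b - 2)(b + 3) vanishes at b ∈ {-3, 2, 4}.
Local minima of P (where P''>0): P(3)=-9. Local minima of Q: Q(-3)=-558, Q(4)=128.
So the global minimum of C is P(3) + Q(-3) + 1 = -9 − 558 + 1 = -566, attained at (3, -3).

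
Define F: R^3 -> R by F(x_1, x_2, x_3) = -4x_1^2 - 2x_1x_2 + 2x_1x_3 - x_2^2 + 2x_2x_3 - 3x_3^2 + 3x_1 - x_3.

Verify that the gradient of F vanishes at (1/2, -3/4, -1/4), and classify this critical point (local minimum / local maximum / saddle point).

local maximum

∇F = (-8x_1 - 2x_2 + 2x_3 + 3, -2x_1 - 2x_2 + 2x_3, 2x_1 + 2x_2 - 6x_3 - 1); substituting (1/2, -3/4, -1/4) gives ∇F = (0, 0, 0), so (1/2, -3/4, -1/4) is indeed a critical point.
The Hessian is constant: H = [[-8, -2, 2], [-2, -2, 2], [2, 2, -6]].
Leading principal minors: Δ₁ = -8, Δ₂ = 12, Δ₃ = -48.
The minors alternate sign starting negative (−, +, −), so H is negative definite: a local maximum.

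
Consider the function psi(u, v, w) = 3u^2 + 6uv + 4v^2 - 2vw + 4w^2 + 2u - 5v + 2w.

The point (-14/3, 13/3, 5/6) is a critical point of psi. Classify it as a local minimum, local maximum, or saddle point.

local minimum

The Hessian is constant: H = [[6, 6, 0], [6, 8, -2], [0, -2, 8]].
Leading principal minors: Δ₁ = 6, Δ₂ = 12, Δ₃ = 72.
All leading minors are positive, so H is positive definite: a local minimum.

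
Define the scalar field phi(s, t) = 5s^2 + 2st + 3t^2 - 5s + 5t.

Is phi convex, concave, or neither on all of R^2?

convex

phi is quadratic, so its Hessian is the constant matrix H = [[10, 2], [2, 6]].
det(H) = 56, tr(H) = 16.
det(H) > 0 and tr(H) > 0, so H is positive definite everywhere: convex.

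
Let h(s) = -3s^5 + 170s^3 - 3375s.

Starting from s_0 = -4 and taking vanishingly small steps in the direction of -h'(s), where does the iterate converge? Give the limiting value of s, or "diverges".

h'(s) = -15(s - 5)(s - 3)(s + 3)(s + 5), so h'(-4) = 945.
Gradient descent moves in the -h' direction, i.e. s is decreasing.
The nearest critical point in that direction is s = -5, where h'' = 2400 > 0 (a local minimum). The iterate converges there.

-5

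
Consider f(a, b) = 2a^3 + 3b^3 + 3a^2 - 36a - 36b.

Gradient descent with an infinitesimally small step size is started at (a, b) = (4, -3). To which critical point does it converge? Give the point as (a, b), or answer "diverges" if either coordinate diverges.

f is separable, so gradient descent decouples: a follows -∂f/∂a, b follows -∂f/∂b.
∂f/∂a = 6(a - 2)(a + 3); at a=4 this is 84, so a decreases.
∂f/∂b = 9(b - 2)(b + 2); at b=-3 this is 45, so b decreases.
The b-coordinate has no critical point in that direction and runs off to infinity.

diverges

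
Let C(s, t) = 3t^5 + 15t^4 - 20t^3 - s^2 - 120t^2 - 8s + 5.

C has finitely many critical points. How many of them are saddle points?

C separates as a function of s plus a function of t, so ∇C=0 decouples.
∂C/∂s = -2(s + 4) = 0 at s ∈ {-4}; ∂C/∂t = 15t(t - 2)(t + 2)(t + 4) = 0 at t ∈ {-4, -2, 0, 2}.
The Hessian is diagonal: diag(C_ss, C_tt). Second derivatives: C_ss(-4)=-2; C_tt(-4)=-720, C_tt(-2)=240, C_tt(0)=-240, C_tt(2)=720.
Saddle points occur where the two diagonal entries have opposite signs: (-4, -2), (-4, 2). Count: 2.

2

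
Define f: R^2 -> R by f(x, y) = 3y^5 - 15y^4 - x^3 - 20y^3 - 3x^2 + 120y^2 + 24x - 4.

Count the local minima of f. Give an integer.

2

f separates as a function of x plus a function of y, so ∇f=0 decouples.
∂f/∂x = -3(x - 2)(x + 4) = 0 at x ∈ {-4, 2}; ∂f/∂y = 15y(y - 4)(y - 2)(y + 2) = 0 at y ∈ {-2, 0, 2, 4}.
The Hessian is diagonal: diag(f_xx, f_yy). Second derivatives: f_xx(-4)=18, f_xx(2)=-18; f_yy(-2)=-720, f_yy(0)=240, f_yy(2)=-240, f_yy(4)=720.
Local minima occur where both diagonal entries positive: (-4, 0), (-4, 4). Count: 2.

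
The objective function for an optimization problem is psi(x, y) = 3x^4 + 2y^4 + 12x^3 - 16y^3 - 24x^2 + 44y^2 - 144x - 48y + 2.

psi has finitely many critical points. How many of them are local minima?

4

psi separates as a function of x plus a function of y, so ∇psi=0 decouples.
∂psi/∂x = 12(x - 2)(x + 2)(x + 3) = 0 at x ∈ {-3, -2, 2}; ∂psi/∂y = 8(y - 3)(y - 2)(y - 1) = 0 at y ∈ {1, 2, 3}.
The Hessian is diagonal: diag(psi_xx, psi_yy). Second derivatives: psi_xx(-3)=60, psi_xx(-2)=-48, psi_xx(2)=240; psi_yy(1)=16, psi_yy(2)=-8, psi_yy(3)=16.
Local minima occur where both diagonal entries positive: (-3, 1), (-3, 3), (2, 1), (2, 3). Count: 4.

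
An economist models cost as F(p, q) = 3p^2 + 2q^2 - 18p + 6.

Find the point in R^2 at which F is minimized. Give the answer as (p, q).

(3, 0)

F(p,q) separates as A(p) + B(q) + 6, so its minimum is min A + min B + 6.
A'(p) = 6p - 18 vanishes at p ∈ {3}; B'(q) = 4q vanishes at q ∈ {0}.
Local minima of A (where A''>0): A(3)=-27. Local minima of B: B(0)=0.
So the global minimum of F is A(3) + B(0) + 6 = -27 + 0 + 6 = -21, attained at (3, 0).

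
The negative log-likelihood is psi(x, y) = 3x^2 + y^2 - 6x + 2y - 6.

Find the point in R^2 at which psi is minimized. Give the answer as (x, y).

(1, -1)

psi(x,y) separates as P(x) + Q(y) − 6, so its minimum is min P + min Q − 6.
P'(x) = 6x - 6 vanishes at x ∈ {1}; Q'(y) = 2y + 2 vanishes at y ∈ {-1}.
Local minima of P (where P''>0): P(1)=-3. Local minima of Q: Q(-1)=-1.
So the global minimum of psi is P(1) + Q(-1) − 6 = -3 − 1 − 6 = -10, attained at (1, -1).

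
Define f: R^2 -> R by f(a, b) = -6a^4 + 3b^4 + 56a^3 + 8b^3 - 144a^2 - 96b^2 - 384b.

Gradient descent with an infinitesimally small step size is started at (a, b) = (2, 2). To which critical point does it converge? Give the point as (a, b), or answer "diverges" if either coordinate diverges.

f is separable, so gradient descent decouples: a follows -∂f/∂a, b follows -∂f/∂b.
∂f/∂a = -24a(a - 4)(a - 3); at a=2 this is -96, so a increases.
∂f/∂b = 12(b - 4)(b + 2)(b + 4); at b=2 this is -576, so b increases.
a converges to its nearest critical value 3 (a local min of the a-part); b converges to 4. The iterate converges to (3, 4).

(3, 4)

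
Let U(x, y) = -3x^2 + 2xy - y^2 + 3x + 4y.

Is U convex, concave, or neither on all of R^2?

concave

U is quadratic, so its Hessian is the constant matrix H = [[-6, 2], [2, -2]].
det(H) = 8, tr(H) = -8.
det(H) > 0 and tr(H) < 0, so H is negative definite everywhere: concave.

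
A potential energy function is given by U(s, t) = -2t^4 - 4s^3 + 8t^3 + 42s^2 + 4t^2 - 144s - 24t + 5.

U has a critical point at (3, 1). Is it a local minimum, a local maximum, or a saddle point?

local minimum

The mixed partial ∂²U/∂s∂t is 0, so the Hessian at any point is diag(U_ss, U_tt) = diag(12(-2s + 7), 8(-3t^2 + 6t + 1)).
At (3, 1): H = diag(12, 32).
Both eigenvalues are positive, so H is positive definite: a local minimum.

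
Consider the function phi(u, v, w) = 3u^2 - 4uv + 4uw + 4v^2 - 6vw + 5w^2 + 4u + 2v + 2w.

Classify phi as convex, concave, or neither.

phi is quadratic, so its Hessian is the constant matrix H = [[6, -4, 4], [-4, 8, -6], [4, -6, 10]].
Leading principal minors: 6, 32, 168.
All positive ⇒ H ≻ 0 ⇒ convex.

convex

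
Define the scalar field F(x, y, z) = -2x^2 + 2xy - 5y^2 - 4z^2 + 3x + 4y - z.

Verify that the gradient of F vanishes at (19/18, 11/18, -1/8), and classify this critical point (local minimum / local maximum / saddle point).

local maximum

∇F = (-4x + 2y + 3, 2x - 10y + 4, -8z - 1); substituting (19/18, 11/18, -1/8) gives ∇F = (0, 0, 0), so (19/18, 11/18, -1/8) is indeed a critical point.
The Hessian is constant: H = [[-4, 2, 0], [2, -10, 0], [0, 0, -8]].
Leading principal minors: Δ₁ = -4, Δ₂ = 36, Δ₃ = -288.
The minors alternate sign starting negative (−, +, −), so H is negative definite: a local maximum.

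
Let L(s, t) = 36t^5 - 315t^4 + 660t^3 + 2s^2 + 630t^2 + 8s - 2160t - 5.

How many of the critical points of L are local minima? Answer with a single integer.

L separates as a function of s plus a function of t, so ∇L=0 decouples.
∂L/∂s = 4(s + 2) = 0 at s ∈ {-2}; ∂L/∂t = 180(t - 4)(t - 3)(t - 1)(t + 1) = 0 at t ∈ {-1, 1, 3, 4}.
The Hessian is diagonal: diag(L_ss, L_tt). Second derivatives: L_ss(-2)=4; L_tt(-1)=-7200, L_tt(1)=2160, L_tt(3)=-1440, L_tt(4)=2700.
Local minima occur where both diagonal entries positive: (-2, 1), (-2, 4). Count: 2.

2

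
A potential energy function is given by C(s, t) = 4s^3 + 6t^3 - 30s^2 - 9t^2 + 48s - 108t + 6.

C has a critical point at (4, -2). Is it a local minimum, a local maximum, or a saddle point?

The mixed partial ∂²C/∂s∂t is 0, so the Hessian at any point is diag(C_ss, C_tt) = diag(12(2s - 5), 18(2t - 1)).
At (4, -2): H = diag(36, -90).
The eigenvalues have opposite signs, so H is indefinite: a saddle point.

saddle point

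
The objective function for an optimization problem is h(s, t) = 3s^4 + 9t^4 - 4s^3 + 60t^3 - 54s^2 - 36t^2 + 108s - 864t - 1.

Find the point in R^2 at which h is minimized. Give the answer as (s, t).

h(s,t) separates as P(s) + Q(t) − 1, so its minimum is min P + min Q − 1.
P'(s) = 12(s - 3)(s - 1)(s + 3) vanishes at s ∈ {-3, 1, 3}; Q'(t) = 36(t - 2)(t + 3)(t + 4) vanishes at t ∈ {-4, -3, 2}.
Local minima of P (where P''>0): P(-3)=-459, P(3)=-27. Local minima of Q: Q(-4)=1344, Q(2)=-1248.
So the global minimum of h is P(-3) + Q(2) − 1 = -459 − 1248 − 1 = -1708, attained at (-3, 2).

(-3, 2)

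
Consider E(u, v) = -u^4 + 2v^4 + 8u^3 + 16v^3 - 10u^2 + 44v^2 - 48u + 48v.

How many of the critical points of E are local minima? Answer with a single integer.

2

E separates as a function of u plus a function of v, so ∇E=0 decouples.
∂E/∂u = -4(u - 4)(u - 3)(u + 1) = 0 at u ∈ {-1, 3, 4}; ∂E/∂v = 8(v + 1)(v + 2)(v + 3) = 0 at v ∈ {-3, -2, -1}.
The Hessian is diagonal: diag(E_uu, E_vv). Second derivatives: E_uu(-1)=-80, E_uu(3)=16, E_uu(4)=-20; E_vv(-3)=16, E_vv(-2)=-8, E_vv(-1)=16.
Local minima occur where both diagonal entries positive: (3, -3), (3, -1). Count: 2.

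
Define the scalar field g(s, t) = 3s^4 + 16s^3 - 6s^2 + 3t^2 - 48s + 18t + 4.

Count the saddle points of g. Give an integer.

g separates as a function of s plus a function of t, so ∇g=0 decouples.
∂g/∂s = 12(s - 1)(s + 1)(s + 4) = 0 at s ∈ {-4, -1, 1}; ∂g/∂t = 6(t + 3) = 0 at t ∈ {-3}.
The Hessian is diagonal: diag(g_ss, g_tt). Second derivatives: g_ss(-4)=180, g_ss(-1)=-72, g_ss(1)=120; g_tt(-3)=6.
Saddle points occur where the two diagonal entries have opposite signs: (-1, -3). Count: 1.

1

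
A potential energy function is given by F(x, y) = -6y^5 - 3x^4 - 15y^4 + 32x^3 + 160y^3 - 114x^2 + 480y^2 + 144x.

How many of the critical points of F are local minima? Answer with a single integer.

2

F separates as a function of x plus a function of y, so ∇F=0 decouples.
∂F/∂x = -12(x - 4)(x - 3)(x - 1) = 0 at x ∈ {1, 3, 4}; ∂F/∂y = -30y(y - 4)(y + 2)(y + 4) = 0 at y ∈ {-4, -2, 0, 4}.
The Hessian is diagonal: diag(F_xx, F_yy). Second derivatives: F_xx(1)=-72, F_xx(3)=24, F_xx(4)=-36; F_yy(-4)=1920, F_yy(-2)=-720, F_yy(0)=960, F_yy(4)=-5760.
Local minima occur where both diagonal entries positive: (3, -4), (3, 0). Count: 2.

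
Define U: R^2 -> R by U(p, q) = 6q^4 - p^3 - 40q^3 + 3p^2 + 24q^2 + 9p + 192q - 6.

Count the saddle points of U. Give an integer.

3

U separates as a function of p plus a function of q, so ∇U=0 decouples.
∂U/∂p = -3(p - 3)(p + 1) = 0 at p ∈ {-1, 3}; ∂U/∂q = 24(q - 4)(q - 2)(q + 1) = 0 at q ∈ {-1, 2, 4}.
The Hessian is diagonal: diag(U_pp, U_qq). Second derivatives: U_pp(-1)=12, U_pp(3)=-12; U_qq(-1)=360, U_qq(2)=-144, U_qq(4)=240.
Saddle points occur where the two diagonal entries have opposite signs: (-1, 2), (3, -1), (3, 4). Count: 3.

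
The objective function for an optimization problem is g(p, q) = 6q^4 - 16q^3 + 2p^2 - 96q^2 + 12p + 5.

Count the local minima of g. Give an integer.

g separates as a function of p plus a function of q, so ∇g=0 decouples.
∂g/∂p = 4(p + 3) = 0 at p ∈ {-3}; ∂g/∂q = 24q(q - 4)(q + 2) = 0 at q ∈ {-2, 0, 4}.
The Hessian is diagonal: diag(g_pp, g_qq). Second derivatives: g_pp(-3)=4; g_qq(-2)=288, g_qq(0)=-192, g_qq(4)=576.
Local minima occur where both diagonal entries positive: (-3, -2), (-3, 4). Count: 2.

2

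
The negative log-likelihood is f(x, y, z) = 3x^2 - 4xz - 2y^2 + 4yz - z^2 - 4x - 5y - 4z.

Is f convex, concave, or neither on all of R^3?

f is quadratic, so its Hessian is the constant matrix H = [[6, 0, -4], [0, -4, 4], [-4, 4, -2]].
Leading principal minors: 6, -24, 16.
Neither pattern holds ⇒ H is indefinite ⇒ neither convex nor concave.

neither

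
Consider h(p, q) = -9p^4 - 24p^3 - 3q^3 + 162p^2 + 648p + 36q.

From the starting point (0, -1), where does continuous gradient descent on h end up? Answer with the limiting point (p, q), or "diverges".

h is separable, so gradient descent decouples: p follows -∂h/∂p, q follows -∂h/∂q.
∂h/∂p = -36(p - 3)(p + 2)(p + 3); at p=0 this is 648, so p decreases.
∂h/∂q = -9(q - 2)(q + 2); at q=-1 this is 27, so q decreases.
p converges to its nearest critical value -2 (a local min of the p-part); q converges to -2. The iterate converges to (-2, -2).

(-2, -2)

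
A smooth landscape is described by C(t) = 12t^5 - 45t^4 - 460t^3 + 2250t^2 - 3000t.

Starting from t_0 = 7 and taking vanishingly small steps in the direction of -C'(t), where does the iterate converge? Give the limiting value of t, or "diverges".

C'(t) = 60(t - 5)(t - 2)(t - 1)(t + 5), so C'(7) = 43200.
Gradient descent moves in the -C' direction, i.e. t is decreasing.
The nearest critical point in that direction is t = 5, where C'' = 7200 > 0 (a local minimum). The iterate converges there.

5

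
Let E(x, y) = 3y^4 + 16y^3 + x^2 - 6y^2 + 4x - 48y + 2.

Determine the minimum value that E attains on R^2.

-162

E(x,y) separates as P(x) + Q(y) + 2, so its minimum is min P + min Q + 2.
P'(x) = 2x + 4 vanishes at x ∈ {-2}; Q'(y) = 12(y - 1)(y + 1)(y + 4) vanishes at y ∈ {-4, -1, 1}.
Local minima of P (where P''>0): P(-2)=-4. Local minima of Q: Q(-4)=-160, Q(1)=-35.
So the global minimum of E is P(-2) + Q(-4) + 2 = -4 − 160 + 2 = -162, attained at (-2, -4).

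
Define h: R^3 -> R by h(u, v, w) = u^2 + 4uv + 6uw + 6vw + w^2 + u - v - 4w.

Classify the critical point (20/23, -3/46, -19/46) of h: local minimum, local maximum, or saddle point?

saddle point

The Hessian is constant: H = [[2, 4, 6], [4, 0, 6], [6, 6, 2]].
Leading principal minors: Δ₁ = 2, Δ₂ = -16, Δ₃ = 184.
The minors fit neither the all-positive nor the alternating-sign pattern, so H is indefinite: a saddle point.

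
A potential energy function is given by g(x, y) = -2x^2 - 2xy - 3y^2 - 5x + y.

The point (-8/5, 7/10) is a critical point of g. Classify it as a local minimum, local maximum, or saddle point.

local maximum

The Hessian of g is constant: H = [[-4, -2], [-2, -6]].
det(H) = (-4)·(-6) − (-2)² = 20.
det(H) > 0 and tr(H) = -10 < 0, so H is negative definite and the point is a local maximum.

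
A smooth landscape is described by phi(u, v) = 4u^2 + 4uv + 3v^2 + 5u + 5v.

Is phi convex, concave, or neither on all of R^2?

phi is quadratic, so its Hessian is the constant matrix H = [[8, 4], [4, 6]].
det(H) = 32, tr(H) = 14.
det(H) > 0 and tr(H) > 0, so H is positive definite everywhere: convex.

convex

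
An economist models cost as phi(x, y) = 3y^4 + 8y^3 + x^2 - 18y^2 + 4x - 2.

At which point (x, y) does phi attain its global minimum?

(-2, -3)

phi(x,y) separates as P(x) + Q(y) − 2, so its minimum is min P + min Q − 2.
P'(x) = 2x + 4 vanishes at x ∈ {-2}; Q'(y) = 12y(y - 1)(y + 3) vanishes at y ∈ {-3, 0, 1}.
Local minima of P (where P''>0): P(-2)=-4. Local minima of Q: Q(-3)=-135, Q(1)=-7.
So the global minimum of phi is P(-2) + Q(-3) − 2 = -4 − 135 − 2 = -141, attained at (-2, -3).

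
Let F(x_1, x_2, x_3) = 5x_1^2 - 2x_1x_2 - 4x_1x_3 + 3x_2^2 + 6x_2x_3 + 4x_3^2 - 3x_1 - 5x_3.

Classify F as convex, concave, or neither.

convex

F is quadratic, so its Hessian is the constant matrix H = [[10, -2, -4], [-2, 6, 6], [-4, 6, 8]].
Leading principal minors: 10, 56, 88.
All positive ⇒ H ≻ 0 ⇒ convex.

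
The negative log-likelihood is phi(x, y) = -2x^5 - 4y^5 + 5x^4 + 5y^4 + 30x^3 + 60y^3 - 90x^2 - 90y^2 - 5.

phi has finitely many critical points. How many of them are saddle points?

8

phi separates as a function of x plus a function of y, so ∇phi=0 decouples.
∂phi/∂x = -10x(x - 3)(x - 2)(x + 3) = 0 at x ∈ {-3, 0, 2, 3}; ∂phi/∂y = -20y(y - 3)(y - 1)(y + 3) = 0 at y ∈ {-3, 0, 1, 3}.
The Hessian is diagonal: diag(phi_xx, phi_yy). Second derivatives: phi_xx(-3)=900, phi_xx(0)=-180, phi_xx(2)=100, phi_xx(3)=-180; phi_yy(-3)=1440, phi_yy(0)=-180, phi_yy(1)=160, phi_yy(3)=-720.
Saddle points occur where the two diagonal entries have opposite signs: (-3, 0), (-3, 3), (0, -3), (0, 1), (2, 0), (2, 3), (3, -3), (3, 1). Count: 8.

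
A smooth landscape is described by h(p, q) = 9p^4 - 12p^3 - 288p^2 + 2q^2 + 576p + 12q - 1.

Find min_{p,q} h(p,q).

h(p,q) separates as A(p) + B(q) − 1, so its minimum is min A + min B − 1.
A'(p) = 36(p - 4)(p - 1)(p + 4) vanishes at p ∈ {-4, 1, 4}; B'(q) = 4q + 12 vanishes at q ∈ {-3}.
Local minima of A (where A''>0): A(-4)=-3840, A(4)=-768. Local minima of B: B(-3)=-18.
So the global minimum of h is A(-4) + B(-3) − 1 = -3840 − 18 − 1 = -3859, attained at (-4, -3).

-3859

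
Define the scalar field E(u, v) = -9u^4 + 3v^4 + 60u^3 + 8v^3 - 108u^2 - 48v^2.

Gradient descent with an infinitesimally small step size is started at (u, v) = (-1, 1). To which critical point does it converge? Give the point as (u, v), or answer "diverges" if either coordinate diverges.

E is separable, so gradient descent decouples: u follows -∂E/∂u, v follows -∂E/∂v.
∂E/∂u = -36u(u - 3)(u - 2); at u=-1 this is 432, so u decreases.
∂E/∂v = 12v(v - 2)(v + 4); at v=1 this is -60, so v increases.
The u-coordinate has no critical point in that direction and runs off to infinity.

diverges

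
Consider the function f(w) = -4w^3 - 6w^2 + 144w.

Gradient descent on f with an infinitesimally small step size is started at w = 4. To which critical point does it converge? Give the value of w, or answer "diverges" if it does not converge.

f'(w) = -12(w - 3)(w + 4), so f'(4) = -96.
Gradient descent moves in the -f' direction, i.e. w is increasing.
There is no critical point above w=4, and f' keeps the same sign, so the iterate runs off to +∞.

diverges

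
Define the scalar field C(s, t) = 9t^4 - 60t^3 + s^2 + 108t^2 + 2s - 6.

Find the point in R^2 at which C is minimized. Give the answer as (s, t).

(-1, 0)

C(s,t) separates as P(s) + Q(t) − 6, so its minimum is min P + min Q − 6.
P'(s) = 2s + 2 vanishes at s ∈ {-1}; Q'(t) = 36t(t - 3)(t - 2) vanishes at t ∈ {0, 2, 3}.
Local minima of P (where P''>0): P(-1)=-1. Local minima of Q: Q(0)=0, Q(3)=81.
So the global minimum of C is P(-1) + Q(0) − 6 = -1 + 0 − 6 = -7, attained at (-1, 0).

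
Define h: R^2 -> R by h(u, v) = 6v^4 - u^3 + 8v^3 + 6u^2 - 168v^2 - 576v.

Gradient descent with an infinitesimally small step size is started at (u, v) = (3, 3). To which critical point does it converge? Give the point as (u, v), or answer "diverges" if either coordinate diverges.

(0, 4)

h is separable, so gradient descent decouples: u follows -∂h/∂u, v follows -∂h/∂v.
∂h/∂u = -3u(u - 4); at u=3 this is 9, so u decreases.
∂h/∂v = 24(v - 4)(v + 2)(v + 3); at v=3 this is -720, so v increases.
u converges to its nearest critical value 0 (a local min of the u-part); v converges to 4. The iterate converges to (0, 4).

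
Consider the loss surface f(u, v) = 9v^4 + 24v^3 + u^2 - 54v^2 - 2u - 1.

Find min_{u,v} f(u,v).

f(u,v) separates as P(u) + Q(v) − 1, so its minimum is min P + min Q − 1.
P'(u) = 2u - 2 vanishes at u ∈ {1}; Q'(v) = 36v(v - 1)(v + 3) vanishes at v ∈ {-3, 0, 1}.
Local minima of P (where P''>0): P(1)=-1. Local minima of Q: Q(-3)=-405, Q(1)=-21.
So the global minimum of f is P(1) + Q(-3) − 1 = -1 − 405 − 1 = -407, attained at (1, -3).

-407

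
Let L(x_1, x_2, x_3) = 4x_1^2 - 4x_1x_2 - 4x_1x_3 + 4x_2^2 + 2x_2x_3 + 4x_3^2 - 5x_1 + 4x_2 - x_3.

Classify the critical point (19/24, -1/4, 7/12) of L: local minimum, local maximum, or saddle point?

The Hessian is constant: H = [[8, -4, -4], [-4, 8, 2], [-4, 2, 8]].
Leading principal minors: Δ₁ = 8, Δ₂ = 48, Δ₃ = 288.
All leading minors are positive, so H is positive definite: a local minimum.

local minimum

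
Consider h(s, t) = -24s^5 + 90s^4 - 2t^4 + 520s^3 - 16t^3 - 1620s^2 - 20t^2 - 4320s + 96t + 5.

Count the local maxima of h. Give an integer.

h separates as a function of s plus a function of t, so ∇h=0 decouples.
∂h/∂s = -120(s - 4)(s - 3)(s + 1)(s + 3) = 0 at s ∈ {-3, -1, 3, 4}; ∂h/∂t = -8(t - 1)(t + 3)(t + 4) = 0 at t ∈ {-4, -3, 1}.
The Hessian is diagonal: diag(h_ss, h_tt). Second derivatives: h_ss(-3)=10080, h_ss(-1)=-4800, h_ss(3)=2880, h_ss(4)=-4200; h_tt(-4)=-40, h_tt(-3)=32, h_tt(1)=-160.
Local maxima occur where both diagonal entries negative: (-1, -4), (-1, 1), (4, -4), (4, 1). Count: 4.

4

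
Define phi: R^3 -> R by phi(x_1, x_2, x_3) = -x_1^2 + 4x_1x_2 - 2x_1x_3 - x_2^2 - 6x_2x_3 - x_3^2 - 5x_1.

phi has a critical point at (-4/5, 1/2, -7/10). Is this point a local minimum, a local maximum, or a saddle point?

saddle point

The Hessian is constant: H = [[-2, 4, -2], [4, -2, -6], [-2, -6, -2]].
Leading principal minors: Δ₁ = -2, Δ₂ = -12, Δ₃ = 200.
The minors fit neither the all-positive nor the alternating-sign pattern, so H is indefinite: a saddle point.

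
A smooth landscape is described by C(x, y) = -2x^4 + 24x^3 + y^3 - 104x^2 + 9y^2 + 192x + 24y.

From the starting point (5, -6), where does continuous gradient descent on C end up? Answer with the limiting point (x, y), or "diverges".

C is separable, so gradient descent decouples: x follows -∂C/∂x, y follows -∂C/∂y.
∂C/∂x = -8(x - 4)(x - 3)(x - 2); at x=5 this is -48, so x increases.
∂C/∂y = 3(y + 2)(y + 4); at y=-6 this is 24, so y decreases.
The x-coordinate has no critical point in that direction and runs off to infinity.

diverges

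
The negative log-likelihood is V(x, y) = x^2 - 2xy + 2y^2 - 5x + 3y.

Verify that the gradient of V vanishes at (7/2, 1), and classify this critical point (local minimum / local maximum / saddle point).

local minimum

∇V = (2x - 2y - 5, -2x + 4y + 3); substituting (7/2, 1) gives ∇V = (0, 0), so (7/2, 1) is indeed a critical point.
The Hessian of V is constant: H = [[2, -2], [-2, 4]].
det(H) = 2·4 − (-2)² = 4.
det(H) > 0 and tr(H) = 6 > 0, so H is positive definite and the point is a local minimum.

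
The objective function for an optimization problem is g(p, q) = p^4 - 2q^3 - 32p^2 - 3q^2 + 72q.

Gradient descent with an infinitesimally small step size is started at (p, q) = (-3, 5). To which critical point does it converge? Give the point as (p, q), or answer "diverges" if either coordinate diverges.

g is separable, so gradient descent decouples: p follows -∂g/∂p, q follows -∂g/∂q.
∂g/∂p = 4p(p - 4)(p + 4); at p=-3 this is 84, so p decreases.
∂g/∂q = -6(q - 3)(q + 4); at q=5 this is -108, so q increases.
The q-coordinate has no critical point in that direction and runs off to infinity.

diverges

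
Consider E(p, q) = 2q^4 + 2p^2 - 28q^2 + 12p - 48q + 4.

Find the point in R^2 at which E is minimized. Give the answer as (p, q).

(-3, 3)

E(p,q) separates as A(p) + B(q) + 4, so its minimum is min A + min B + 4.
A'(p) = 4p + 12 vanishes at p ∈ {-3}; B'(q) = 8(q - 3)(q + 1)(q + 2) vanishes at q ∈ {-2, -1, 3}.
Local minima of A (where A''>0): A(-3)=-18. Local minima of B: B(-2)=16, B(3)=-234.
So the global minimum of E is A(-3) + B(3) + 4 = -18 − 234 + 4 = -248, attained at (-3, 3).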